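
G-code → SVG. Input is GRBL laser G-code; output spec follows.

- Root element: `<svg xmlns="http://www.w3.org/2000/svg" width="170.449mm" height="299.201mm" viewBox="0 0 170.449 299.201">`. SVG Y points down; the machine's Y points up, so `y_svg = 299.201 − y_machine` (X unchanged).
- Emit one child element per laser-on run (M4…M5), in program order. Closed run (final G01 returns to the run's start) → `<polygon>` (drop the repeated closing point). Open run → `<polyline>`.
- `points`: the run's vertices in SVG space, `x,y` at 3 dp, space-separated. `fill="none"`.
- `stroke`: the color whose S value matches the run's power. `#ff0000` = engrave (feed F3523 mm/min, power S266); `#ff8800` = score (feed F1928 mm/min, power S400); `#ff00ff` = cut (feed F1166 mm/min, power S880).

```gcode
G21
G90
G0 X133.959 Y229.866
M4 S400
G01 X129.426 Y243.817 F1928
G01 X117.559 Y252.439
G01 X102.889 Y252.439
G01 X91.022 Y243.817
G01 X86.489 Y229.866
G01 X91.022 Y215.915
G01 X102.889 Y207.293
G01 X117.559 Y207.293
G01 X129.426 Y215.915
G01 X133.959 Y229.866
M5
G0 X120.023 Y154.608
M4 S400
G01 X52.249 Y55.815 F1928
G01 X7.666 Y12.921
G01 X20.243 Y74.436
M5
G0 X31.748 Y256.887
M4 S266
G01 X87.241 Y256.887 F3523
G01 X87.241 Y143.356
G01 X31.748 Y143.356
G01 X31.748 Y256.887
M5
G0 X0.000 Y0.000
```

<svg xmlns="http://www.w3.org/2000/svg" width="170.449mm" height="299.201mm" viewBox="0 0 170.449 299.201">
  <polygon points="133.959,69.335 129.426,55.384 117.559,46.762 102.889,46.762 91.022,55.384 86.489,69.335 91.022,83.286 102.889,91.908 117.559,91.908 129.426,83.286" fill="none" stroke="#ff8800"/>
  <polyline points="120.023,144.593 52.249,243.386 7.666,286.280 20.243,224.765" fill="none" stroke="#ff8800"/>
  <polygon points="31.748,42.314 87.241,42.314 87.241,155.845 31.748,155.845" fill="none" stroke="#ff0000"/>
</svg>

y_svg = 299.201 − y_m.

[1] S400→`#ff8800` (score); closed run; points: 133.959,69.335 129.426,55.384 117.559,46.762 102.889,46.762 91.022,55.384 86.489,69.335 91.022,83.286 102.889,91.908 117.559,91.908 129.426,83.286

[2] S400→`#ff8800` (score); open run; points: 120.023,144.593 52.249,243.386 7.666,286.280 20.243,224.765

[3] S266→`#ff0000` (engrave); closed run; points: 31.748,42.314 87.241,42.314 87.241,155.845 31.748,155.845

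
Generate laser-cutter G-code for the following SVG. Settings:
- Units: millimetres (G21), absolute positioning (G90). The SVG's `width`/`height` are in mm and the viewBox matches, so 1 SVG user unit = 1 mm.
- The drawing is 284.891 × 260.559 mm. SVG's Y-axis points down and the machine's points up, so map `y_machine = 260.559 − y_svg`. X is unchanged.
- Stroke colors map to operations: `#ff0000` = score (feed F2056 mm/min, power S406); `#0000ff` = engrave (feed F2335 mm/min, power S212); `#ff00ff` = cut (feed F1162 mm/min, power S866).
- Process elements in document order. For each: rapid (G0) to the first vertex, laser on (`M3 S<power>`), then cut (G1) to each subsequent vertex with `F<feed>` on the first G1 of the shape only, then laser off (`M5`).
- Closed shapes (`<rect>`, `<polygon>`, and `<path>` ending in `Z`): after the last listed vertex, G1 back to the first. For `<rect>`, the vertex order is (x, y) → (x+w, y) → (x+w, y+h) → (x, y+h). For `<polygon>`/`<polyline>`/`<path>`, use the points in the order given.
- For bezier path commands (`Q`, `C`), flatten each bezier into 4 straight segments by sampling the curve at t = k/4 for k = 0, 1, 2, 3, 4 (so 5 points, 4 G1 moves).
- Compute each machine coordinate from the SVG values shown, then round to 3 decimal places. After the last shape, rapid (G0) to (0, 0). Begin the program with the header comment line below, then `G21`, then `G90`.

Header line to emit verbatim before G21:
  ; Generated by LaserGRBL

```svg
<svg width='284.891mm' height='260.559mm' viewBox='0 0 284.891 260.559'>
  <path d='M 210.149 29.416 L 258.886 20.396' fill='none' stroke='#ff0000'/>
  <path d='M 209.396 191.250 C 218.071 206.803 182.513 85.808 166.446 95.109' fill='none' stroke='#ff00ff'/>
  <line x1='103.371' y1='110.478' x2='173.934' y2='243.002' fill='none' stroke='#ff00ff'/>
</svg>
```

Since the viewBox matches the mm dimensions, user units are millimetres directly. The only transform is the Y-flip y_m = 260.559 − y_svg.

Shape 1 is a line segment drawn with `<path>`. Its stroke #ff0000 means score at S406, F2056. After flipping Y the toolpath is (210.149,231.143) → (258.886,240.163).

Shape 2 is a cubic bezier drawn with `<path>`. Its stroke #ff00ff means cut at S866, F1162. After flipping Y the toolpath is (209.396,69.309) → (208.604,79.078) → (197.199,115.035) → (181.155,152.165) → (166.446,165.450).

Shape 3 is a line segment drawn with `<line>`. Its stroke #ff00ff means cut at S866, F1162. After flipping Y the toolpath is (103.371,150.081) → (173.934,17.557).

; Generated by LaserGRBL
G21
G90
G0 X210.149 Y231.143
M3 S406
G1 X258.886 Y240.163 F2056
M5
G0 X209.396 Y69.309
M3 S866
G1 X208.604 Y79.078 F1162
G1 X197.199 Y115.035
G1 X181.155 Y152.165
G1 X166.446 Y165.450
M5
G0 X103.371 Y150.081
M3 S866
G1 X173.934 Y17.557 F1162
M5
G0 X0.000 Y0.000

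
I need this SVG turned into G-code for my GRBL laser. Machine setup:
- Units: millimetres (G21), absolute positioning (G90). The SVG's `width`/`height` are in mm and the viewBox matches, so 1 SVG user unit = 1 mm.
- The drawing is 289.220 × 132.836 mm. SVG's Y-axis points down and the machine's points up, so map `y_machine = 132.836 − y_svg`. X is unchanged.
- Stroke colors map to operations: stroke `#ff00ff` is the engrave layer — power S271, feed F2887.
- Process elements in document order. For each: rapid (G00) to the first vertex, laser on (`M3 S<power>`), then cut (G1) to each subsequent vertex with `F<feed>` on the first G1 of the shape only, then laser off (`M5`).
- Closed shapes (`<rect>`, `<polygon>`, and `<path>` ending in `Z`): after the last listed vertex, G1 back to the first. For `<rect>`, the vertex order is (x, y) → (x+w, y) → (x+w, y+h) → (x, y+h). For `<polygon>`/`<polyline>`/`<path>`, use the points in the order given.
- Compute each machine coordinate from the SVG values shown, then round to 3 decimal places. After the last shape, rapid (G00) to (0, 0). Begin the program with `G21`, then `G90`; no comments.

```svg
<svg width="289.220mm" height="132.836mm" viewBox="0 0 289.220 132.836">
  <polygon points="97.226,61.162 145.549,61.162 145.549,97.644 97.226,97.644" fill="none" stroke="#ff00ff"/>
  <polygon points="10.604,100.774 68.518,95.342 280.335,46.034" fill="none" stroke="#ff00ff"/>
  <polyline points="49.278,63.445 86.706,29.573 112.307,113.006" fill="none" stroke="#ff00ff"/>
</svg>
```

G21
G90
G00 X97.226 Y71.674
M3 S271
G1 X145.549 Y71.674 F2887
G1 X145.549 Y35.192
G1 X97.226 Y35.192
G1 X97.226 Y71.674
M5
G00 X10.604 Y32.062
M3 S271
G1 X68.518 Y37.494 F2887
G1 X280.335 Y86.802
G1 X10.604 Y32.062
M5
G00 X49.278 Y69.391
M3 S271
G1 X86.706 Y103.263 F2887
G1 X112.307 Y19.830
M5
G00 X0.000 Y0.000

viewBox `0 0 289.220 132.836` with mm width/height → 1 unit = 1 mm. Flip: y_m = 132.836 − y_svg.

**Shape 1** — `<polygon>` rectangle, stroke `#ff00ff` → engrave (S271, F2887). Machine vertices: (97.226,71.674) → (145.549,71.674) → (145.549,35.192) → (97.226,35.192) → (97.226,71.674). Closed: final G1 returns to the first vertex.

**Shape 2** — `<polygon>` closed polygon, stroke `#ff00ff` → engrave (S271, F2887). Machine vertices: (10.604,32.062) → (68.518,37.494) → (280.335,86.802) → (10.604,32.062). Closed: final G1 returns to the first vertex.

**Shape 3** — `<polyline>` open polyline, stroke `#ff00ff` → engrave (S271, F2887). Machine vertices: (49.278,69.391) → (86.706,103.263) → (112.307,19.830). Open path.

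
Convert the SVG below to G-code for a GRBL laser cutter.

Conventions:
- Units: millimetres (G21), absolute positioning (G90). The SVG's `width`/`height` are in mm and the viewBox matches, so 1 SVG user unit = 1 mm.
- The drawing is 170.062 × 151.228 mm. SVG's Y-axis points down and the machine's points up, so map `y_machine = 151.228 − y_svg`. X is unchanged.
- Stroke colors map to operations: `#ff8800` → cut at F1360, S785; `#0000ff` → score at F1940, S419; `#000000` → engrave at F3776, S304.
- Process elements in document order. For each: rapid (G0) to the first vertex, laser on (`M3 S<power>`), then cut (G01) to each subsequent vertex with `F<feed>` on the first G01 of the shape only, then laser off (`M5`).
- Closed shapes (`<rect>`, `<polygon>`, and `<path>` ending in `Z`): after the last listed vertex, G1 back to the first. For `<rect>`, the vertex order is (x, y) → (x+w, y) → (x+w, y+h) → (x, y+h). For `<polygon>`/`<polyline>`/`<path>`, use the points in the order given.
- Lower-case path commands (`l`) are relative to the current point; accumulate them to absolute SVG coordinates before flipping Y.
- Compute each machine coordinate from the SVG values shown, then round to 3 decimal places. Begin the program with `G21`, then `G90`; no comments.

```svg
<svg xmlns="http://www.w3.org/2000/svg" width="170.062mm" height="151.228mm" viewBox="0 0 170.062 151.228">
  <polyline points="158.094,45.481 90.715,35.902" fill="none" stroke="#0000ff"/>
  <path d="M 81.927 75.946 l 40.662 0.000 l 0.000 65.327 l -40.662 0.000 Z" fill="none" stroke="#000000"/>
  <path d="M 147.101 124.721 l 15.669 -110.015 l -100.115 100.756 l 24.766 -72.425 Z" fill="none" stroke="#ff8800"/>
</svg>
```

G21
G90
G0 X158.094 Y105.747
M3 S419
G01 X90.715 Y115.326 F1940
M5
G0 X81.927 Y75.282
M3 S304
G01 X122.589 Y75.282 F3776
G01 X122.589 Y9.955
G01 X81.927 Y9.955
G01 X81.927 Y75.282
M5
G0 X147.101 Y26.507
M3 S785
G01 X162.770 Y136.522 F1360
G01 X62.655 Y35.766
G01 X87.421 Y108.191
G01 X147.101 Y26.507
M5

viewBox `0 0 170.062 151.228` with mm width/height → 1 unit = 1 mm. Flip: y_m = 151.228 − y_svg.

**Shape 1** — `<polyline>` line segment, stroke `#0000ff` → score (S419, F1940). Machine vertices: (158.094,105.747) → (90.715,115.326). Open path.

**Shape 2** — `<path>` rectangle, stroke `#000000` → engrave (S304, F3776). Machine vertices: (81.927,75.282) → (122.589,75.282) → (122.589,9.955) → (81.927,9.955) → (81.927,75.282). Closed: final G1 returns to the first vertex.

**Shape 3** — `<path>` closed polygon, stroke `#ff8800` → cut (S785, F1360). Machine vertices: (147.101,26.507) → (162.770,136.522) → (62.655,35.766) → (87.421,108.191) → (147.101,26.507). Closed: final G1 returns to the first vertex.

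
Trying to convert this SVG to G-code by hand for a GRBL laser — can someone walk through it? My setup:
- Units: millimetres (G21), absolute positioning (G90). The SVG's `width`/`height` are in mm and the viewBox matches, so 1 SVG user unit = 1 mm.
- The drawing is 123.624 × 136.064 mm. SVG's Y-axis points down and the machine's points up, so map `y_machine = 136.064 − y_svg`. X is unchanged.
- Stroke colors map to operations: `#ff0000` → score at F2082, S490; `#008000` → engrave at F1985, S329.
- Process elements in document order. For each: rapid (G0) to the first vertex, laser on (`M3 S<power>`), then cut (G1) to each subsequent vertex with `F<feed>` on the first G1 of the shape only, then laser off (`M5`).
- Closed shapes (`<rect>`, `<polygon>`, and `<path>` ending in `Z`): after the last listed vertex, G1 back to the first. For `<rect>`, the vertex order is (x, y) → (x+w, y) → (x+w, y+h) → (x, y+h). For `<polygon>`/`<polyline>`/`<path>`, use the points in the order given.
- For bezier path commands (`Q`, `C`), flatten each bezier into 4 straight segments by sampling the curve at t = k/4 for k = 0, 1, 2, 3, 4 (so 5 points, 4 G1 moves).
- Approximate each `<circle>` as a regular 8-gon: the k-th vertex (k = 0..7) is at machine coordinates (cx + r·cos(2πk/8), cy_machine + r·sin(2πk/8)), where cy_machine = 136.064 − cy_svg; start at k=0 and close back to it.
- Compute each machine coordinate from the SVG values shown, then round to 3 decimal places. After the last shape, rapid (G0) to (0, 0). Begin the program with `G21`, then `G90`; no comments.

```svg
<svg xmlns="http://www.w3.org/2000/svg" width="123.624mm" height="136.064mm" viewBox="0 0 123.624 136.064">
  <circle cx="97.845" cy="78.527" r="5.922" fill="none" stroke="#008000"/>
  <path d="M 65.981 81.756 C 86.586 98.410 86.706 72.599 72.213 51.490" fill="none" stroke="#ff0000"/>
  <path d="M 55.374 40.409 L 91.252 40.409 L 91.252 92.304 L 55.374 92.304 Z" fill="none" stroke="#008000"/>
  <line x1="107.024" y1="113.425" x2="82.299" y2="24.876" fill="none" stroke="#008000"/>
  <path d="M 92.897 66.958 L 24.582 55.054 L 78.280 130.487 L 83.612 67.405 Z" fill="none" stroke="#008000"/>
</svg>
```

viewBox `0 0 123.624 136.064` with mm width/height → 1 unit = 1 mm. Flip: y_m = 136.064 − y_svg.

**Shape 1** — `<circle>` circle, stroke `#008000` → engrave (S329, F1985). Machine vertices: (103.767,57.537) → (102.032,61.724) → (97.845,63.459) → (93.658,61.724) → (91.923,57.537) → (93.658,53.350) → (97.845,51.615) → (102.032,53.350) → (103.767,57.537). Closed: final G1 returns to the first vertex.

**Shape 2** — `<path>` cubic bezier, stroke `#ff0000` → score (S490, F2082). Control points (SVG): P0=(65.981,81.756), P1=(86.586,98.410), P2=(86.706,72.599), P3=(72.213,51.490); sampled at t=k/4. Machine vertices: (65.981,54.308) → (77.686,49.043) → (82.259,55.280) → (80.251,68.598) → (72.213,84.574). Open path.

**Shape 3** — `<path>` rectangle, stroke `#008000` → engrave (S329, F1985). Machine vertices: (55.374,95.655) → (91.252,95.655) → (91.252,43.760) → (55.374,43.760) → (55.374,95.655). Closed: final G1 returns to the first vertex.

**Shape 4** — `<line>` line segment, stroke `#008000` → engrave (S329, F1985). Machine vertices: (107.024,22.639) → (82.299,111.188). Open path.

**Shape 5** — `<path>` closed polygon, stroke `#008000` → engrave (S329, F1985). Machine vertices: (92.897,69.106) → (24.582,81.010) → (78.280,5.577) → (83.612,68.659) → (92.897,69.106). Closed: final G1 returns to the first vertex.

G21
G90
G0 X103.767 Y57.537
M3 S329
G1 X102.032 Y61.724 F1985
G1 X97.845 Y63.459
G1 X93.658 Y61.724
G1 X91.923 Y57.537
G1 X93.658 Y53.350
G1 X97.845 Y51.615
G1 X102.032 Y53.350
G1 X103.767 Y57.537
M5
G0 X65.981 Y54.308
M3 S490
G1 X77.686 Y49.043 F2082
G1 X82.259 Y55.280
G1 X80.251 Y68.598
G1 X72.213 Y84.574
M5
G0 X55.374 Y95.655
M3 S329
G1 X91.252 Y95.655 F1985
G1 X91.252 Y43.760
G1 X55.374 Y43.760
G1 X55.374 Y95.655
M5
G0 X107.024 Y22.639
M3 S329
G1 X82.299 Y111.188 F1985
M5
G0 X92.897 Y69.106
M3 S329
G1 X24.582 Y81.010 F1985
G1 X78.280 Y5.577
G1 X83.612 Y68.659
G1 X92.897 Y69.106
M5
G0 X0.000 Y0.000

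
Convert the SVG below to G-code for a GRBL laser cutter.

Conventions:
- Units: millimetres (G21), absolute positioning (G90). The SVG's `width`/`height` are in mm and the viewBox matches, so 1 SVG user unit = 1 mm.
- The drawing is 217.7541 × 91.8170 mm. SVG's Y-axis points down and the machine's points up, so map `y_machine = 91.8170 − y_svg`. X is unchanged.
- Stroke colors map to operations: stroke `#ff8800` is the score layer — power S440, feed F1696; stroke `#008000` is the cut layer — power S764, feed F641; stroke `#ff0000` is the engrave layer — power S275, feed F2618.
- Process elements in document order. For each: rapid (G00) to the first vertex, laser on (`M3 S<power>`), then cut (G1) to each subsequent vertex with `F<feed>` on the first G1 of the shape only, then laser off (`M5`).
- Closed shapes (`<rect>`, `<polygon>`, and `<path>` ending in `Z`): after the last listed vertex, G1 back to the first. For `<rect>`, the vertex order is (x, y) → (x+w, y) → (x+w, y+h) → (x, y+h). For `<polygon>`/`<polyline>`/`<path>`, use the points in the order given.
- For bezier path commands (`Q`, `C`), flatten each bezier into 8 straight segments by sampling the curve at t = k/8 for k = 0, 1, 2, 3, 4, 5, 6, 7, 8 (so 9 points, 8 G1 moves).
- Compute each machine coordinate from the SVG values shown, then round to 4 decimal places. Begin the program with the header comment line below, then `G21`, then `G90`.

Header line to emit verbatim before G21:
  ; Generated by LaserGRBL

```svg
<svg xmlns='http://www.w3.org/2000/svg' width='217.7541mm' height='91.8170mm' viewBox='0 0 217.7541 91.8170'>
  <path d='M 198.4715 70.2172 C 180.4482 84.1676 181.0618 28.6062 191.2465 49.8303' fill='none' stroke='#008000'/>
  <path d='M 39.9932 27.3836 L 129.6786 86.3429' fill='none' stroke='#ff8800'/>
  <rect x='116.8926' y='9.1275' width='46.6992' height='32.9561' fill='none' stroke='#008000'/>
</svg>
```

1 u = 1 mm; y_m = 91.8170 − y.

[1] `<path>` cubic bezier, #008000→cut S764 F641: (198.4715,21.5998) → (192.5687,19.3410) → (188.3068,21.8846) → (185.5797,27.5160) → (184.2810,34.5209) → (184.3046,41.1848) → (185.5442,45.7934) → (187.8936,46.6322) → (191.2465,41.9867)

[2] `<path>` line segment, #ff8800→score S440 F1696: (39.9932,64.4334) → (129.6786,5.4741)

[3] `<rect>` rectangle, #008000→cut S764 F641: (116.8926,82.6895) → (163.5918,82.6895) → (163.5918,49.7334) → (116.8926,49.7334) → (116.8926,82.6895) (closed)

; Generated by LaserGRBL
G21
G90
G00 X198.4715 Y21.5998
M3 S764
G1 X192.5687 Y19.3410 F641
G1 X188.3068 Y21.8846
G1 X185.5797 Y27.5160
G1 X184.2810 Y34.5209
G1 X184.3046 Y41.1848
G1 X185.5442 Y45.7934
G1 X187.8936 Y46.6322
G1 X191.2465 Y41.9867
M5
G00 X39.9932 Y64.4334
M3 S440
G1 X129.6786 Y5.4741 F1696
M5
G00 X116.8926 Y82.6895
M3 S764
G1 X163.5918 Y82.6895 F641
G1 X163.5918 Y49.7334
G1 X116.8926 Y49.7334
G1 X116.8926 Y82.6895
M5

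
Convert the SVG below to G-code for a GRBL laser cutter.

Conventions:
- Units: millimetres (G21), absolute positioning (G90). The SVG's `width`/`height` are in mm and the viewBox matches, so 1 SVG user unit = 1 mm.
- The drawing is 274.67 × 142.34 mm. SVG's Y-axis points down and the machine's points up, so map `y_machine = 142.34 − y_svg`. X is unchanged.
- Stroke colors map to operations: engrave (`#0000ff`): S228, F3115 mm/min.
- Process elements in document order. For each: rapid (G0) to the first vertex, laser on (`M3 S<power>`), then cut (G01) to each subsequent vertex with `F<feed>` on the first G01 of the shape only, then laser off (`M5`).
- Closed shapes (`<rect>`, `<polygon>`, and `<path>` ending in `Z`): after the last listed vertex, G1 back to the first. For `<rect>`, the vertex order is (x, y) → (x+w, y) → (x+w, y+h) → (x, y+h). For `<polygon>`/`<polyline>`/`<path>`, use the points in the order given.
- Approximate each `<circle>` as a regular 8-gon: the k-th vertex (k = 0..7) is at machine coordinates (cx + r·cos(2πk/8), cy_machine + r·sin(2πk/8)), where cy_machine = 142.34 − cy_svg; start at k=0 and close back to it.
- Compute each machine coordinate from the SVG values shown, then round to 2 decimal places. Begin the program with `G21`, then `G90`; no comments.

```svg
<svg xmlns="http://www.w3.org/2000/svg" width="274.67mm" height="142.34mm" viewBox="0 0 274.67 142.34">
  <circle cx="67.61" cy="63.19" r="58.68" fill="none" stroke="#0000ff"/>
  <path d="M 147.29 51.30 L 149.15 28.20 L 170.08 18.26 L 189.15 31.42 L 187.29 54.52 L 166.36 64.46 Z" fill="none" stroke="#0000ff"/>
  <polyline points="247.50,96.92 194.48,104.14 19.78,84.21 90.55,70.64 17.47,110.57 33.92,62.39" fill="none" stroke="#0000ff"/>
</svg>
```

1 u = 1 mm; y_m = 142.34 − y.

[1] `<circle>` circle, #0000ff→engrave S228 F3115: (126.29,79.15) → (109.10,120.64) → (67.61,137.83) → (26.12,120.64) → (8.93,79.15) → (26.12,37.66) → (67.61,20.47) → (109.10,37.66) → (126.29,79.15) (closed)

[2] `<path>` regular polygon, #0000ff→engrave S228 F3115: (147.29,91.04) → (149.15,114.14) → (170.08,124.08) → (189.15,110.92) → (187.29,87.82) → (166.36,77.88) → (147.29,91.04) (closed)

[3] `<polyline>` open polyline, #0000ff→engrave S228 F3115: (247.50,45.42) → (194.48,38.20) → (19.78,58.13) → (90.55,71.70) → (17.47,31.77) → (33.92,79.95)

G21
G90
G0 X126.29 Y79.15
M3 S228
G01 X109.10 Y120.64 F3115
G01 X67.61 Y137.83
G01 X26.12 Y120.64
G01 X8.93 Y79.15
G01 X26.12 Y37.66
G01 X67.61 Y20.47
G01 X109.10 Y37.66
G01 X126.29 Y79.15
M5
G0 X147.29 Y91.04
M3 S228
G01 X149.15 Y114.14 F3115
G01 X170.08 Y124.08
G01 X189.15 Y110.92
G01 X187.29 Y87.82
G01 X166.36 Y77.88
G01 X147.29 Y91.04
M5
G0 X247.50 Y45.42
M3 S228
G01 X194.48 Y38.20 F3115
G01 X19.78 Y58.13
G01 X90.55 Y71.70
G01 X17.47 Y31.77
G01 X33.92 Y79.95
M5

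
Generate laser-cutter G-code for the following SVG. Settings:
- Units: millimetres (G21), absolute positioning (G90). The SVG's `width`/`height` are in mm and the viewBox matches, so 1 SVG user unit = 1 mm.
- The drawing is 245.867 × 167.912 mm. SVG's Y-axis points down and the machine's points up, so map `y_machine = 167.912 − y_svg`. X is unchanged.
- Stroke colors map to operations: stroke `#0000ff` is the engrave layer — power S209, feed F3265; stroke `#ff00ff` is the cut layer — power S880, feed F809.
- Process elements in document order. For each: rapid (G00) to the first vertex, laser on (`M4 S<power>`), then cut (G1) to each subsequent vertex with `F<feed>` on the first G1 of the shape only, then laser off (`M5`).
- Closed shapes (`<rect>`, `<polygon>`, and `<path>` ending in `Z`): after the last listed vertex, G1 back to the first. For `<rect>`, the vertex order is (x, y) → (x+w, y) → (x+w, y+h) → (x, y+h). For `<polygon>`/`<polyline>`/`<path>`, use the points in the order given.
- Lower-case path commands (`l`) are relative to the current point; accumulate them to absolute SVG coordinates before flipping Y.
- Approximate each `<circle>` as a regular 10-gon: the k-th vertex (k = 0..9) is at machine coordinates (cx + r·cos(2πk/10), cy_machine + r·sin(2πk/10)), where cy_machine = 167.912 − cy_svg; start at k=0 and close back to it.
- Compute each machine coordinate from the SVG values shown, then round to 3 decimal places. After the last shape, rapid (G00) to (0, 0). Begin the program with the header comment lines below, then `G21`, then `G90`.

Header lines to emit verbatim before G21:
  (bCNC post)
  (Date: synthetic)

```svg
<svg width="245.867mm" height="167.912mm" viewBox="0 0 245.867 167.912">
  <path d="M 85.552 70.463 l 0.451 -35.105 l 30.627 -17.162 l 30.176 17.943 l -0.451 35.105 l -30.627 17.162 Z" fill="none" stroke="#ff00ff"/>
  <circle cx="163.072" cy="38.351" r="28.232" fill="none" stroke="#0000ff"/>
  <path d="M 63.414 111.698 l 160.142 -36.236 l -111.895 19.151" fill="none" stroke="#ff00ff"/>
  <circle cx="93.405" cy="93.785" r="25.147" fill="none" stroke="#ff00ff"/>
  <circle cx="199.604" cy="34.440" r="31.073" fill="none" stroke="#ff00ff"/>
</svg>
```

viewBox `0 0 245.867 167.912` with mm width/height → 1 unit = 1 mm. Flip: y_m = 167.912 − y_svg.

**Shape 1** — `<path>` regular polygon, stroke `#ff00ff` → cut (S880, F809). Machine vertices: (85.552,97.449) → (86.003,132.554) → (116.630,149.716) → (146.806,131.773) → (146.355,96.668) → (115.728,79.506) → (85.552,97.449). Closed: final G1 returns to the first vertex.

**Shape 2** — `<circle>` circle, stroke `#0000ff` → engrave (S209, F3265). Machine vertices: (191.304,129.561) → (185.912,146.155) → (171.796,156.411) → (154.348,156.411) → (140.232,146.155) → (134.840,129.561) → (140.232,112.967) → (154.348,102.711) → (171.796,102.711) → (185.912,112.967) → (191.304,129.561). Closed: final G1 returns to the first vertex.

**Shape 3** — `<path>` open polyline, stroke `#ff00ff` → cut (S880, F809). Machine vertices: (63.414,56.214) → (223.556,92.450) → (111.661,73.299). Open path.

**Shape 4** — `<circle>` circle, stroke `#ff00ff` → cut (S880, F809). Machine vertices: (118.552,74.127) → (113.749,88.908) → (101.176,98.043) → (85.634,98.043) → (73.061,88.908) → (68.258,74.127) → (73.061,59.346) → (85.634,50.211) → (101.176,50.211) → (113.749,59.346) → (118.552,74.127). Closed: final G1 returns to the first vertex.

**Shape 5** — `<circle>` circle, stroke `#ff00ff` → cut (S880, F809). Machine vertices: (230.677,133.472) → (224.743,151.736) → (209.206,163.024) → (190.002,163.024) → (174.465,151.736) → (168.531,133.472) → (174.465,115.208) → (190.002,103.920) → (209.206,103.920) → (224.743,115.208) → (230.677,133.472). Closed: final G1 returns to the first vertex.

(bCNC post)
(Date: synthetic)
G21
G90
G00 X85.552 Y97.449
M4 S880
G1 X86.003 Y132.554 F809
G1 X116.630 Y149.716
G1 X146.806 Y131.773
G1 X146.355 Y96.668
G1 X115.728 Y79.506
G1 X85.552 Y97.449
M5
G00 X191.304 Y129.561
M4 S209
G1 X185.912 Y146.155 F3265
G1 X171.796 Y156.411
G1 X154.348 Y156.411
G1 X140.232 Y146.155
G1 X134.840 Y129.561
G1 X140.232 Y112.967
G1 X154.348 Y102.711
G1 X171.796 Y102.711
G1 X185.912 Y112.967
G1 X191.304 Y129.561
M5
G00 X63.414 Y56.214
M4 S880
G1 X223.556 Y92.450 F809
G1 X111.661 Y73.299
M5
G00 X118.552 Y74.127
M4 S880
G1 X113.749 Y88.908 F809
G1 X101.176 Y98.043
G1 X85.634 Y98.043
G1 X73.061 Y88.908
G1 X68.258 Y74.127
G1 X73.061 Y59.346
G1 X85.634 Y50.211
G1 X101.176 Y50.211
G1 X113.749 Y59.346
G1 X118.552 Y74.127
M5
G00 X230.677 Y133.472
M4 S880
G1 X224.743 Y151.736 F809
G1 X209.206 Y163.024
G1 X190.002 Y163.024
G1 X174.465 Y151.736
G1 X168.531 Y133.472
G1 X174.465 Y115.208
G1 X190.002 Y103.920
G1 X209.206 Y103.920
G1 X224.743 Y115.208
G1 X230.677 Y133.472
M5
G00 X0.000 Y0.000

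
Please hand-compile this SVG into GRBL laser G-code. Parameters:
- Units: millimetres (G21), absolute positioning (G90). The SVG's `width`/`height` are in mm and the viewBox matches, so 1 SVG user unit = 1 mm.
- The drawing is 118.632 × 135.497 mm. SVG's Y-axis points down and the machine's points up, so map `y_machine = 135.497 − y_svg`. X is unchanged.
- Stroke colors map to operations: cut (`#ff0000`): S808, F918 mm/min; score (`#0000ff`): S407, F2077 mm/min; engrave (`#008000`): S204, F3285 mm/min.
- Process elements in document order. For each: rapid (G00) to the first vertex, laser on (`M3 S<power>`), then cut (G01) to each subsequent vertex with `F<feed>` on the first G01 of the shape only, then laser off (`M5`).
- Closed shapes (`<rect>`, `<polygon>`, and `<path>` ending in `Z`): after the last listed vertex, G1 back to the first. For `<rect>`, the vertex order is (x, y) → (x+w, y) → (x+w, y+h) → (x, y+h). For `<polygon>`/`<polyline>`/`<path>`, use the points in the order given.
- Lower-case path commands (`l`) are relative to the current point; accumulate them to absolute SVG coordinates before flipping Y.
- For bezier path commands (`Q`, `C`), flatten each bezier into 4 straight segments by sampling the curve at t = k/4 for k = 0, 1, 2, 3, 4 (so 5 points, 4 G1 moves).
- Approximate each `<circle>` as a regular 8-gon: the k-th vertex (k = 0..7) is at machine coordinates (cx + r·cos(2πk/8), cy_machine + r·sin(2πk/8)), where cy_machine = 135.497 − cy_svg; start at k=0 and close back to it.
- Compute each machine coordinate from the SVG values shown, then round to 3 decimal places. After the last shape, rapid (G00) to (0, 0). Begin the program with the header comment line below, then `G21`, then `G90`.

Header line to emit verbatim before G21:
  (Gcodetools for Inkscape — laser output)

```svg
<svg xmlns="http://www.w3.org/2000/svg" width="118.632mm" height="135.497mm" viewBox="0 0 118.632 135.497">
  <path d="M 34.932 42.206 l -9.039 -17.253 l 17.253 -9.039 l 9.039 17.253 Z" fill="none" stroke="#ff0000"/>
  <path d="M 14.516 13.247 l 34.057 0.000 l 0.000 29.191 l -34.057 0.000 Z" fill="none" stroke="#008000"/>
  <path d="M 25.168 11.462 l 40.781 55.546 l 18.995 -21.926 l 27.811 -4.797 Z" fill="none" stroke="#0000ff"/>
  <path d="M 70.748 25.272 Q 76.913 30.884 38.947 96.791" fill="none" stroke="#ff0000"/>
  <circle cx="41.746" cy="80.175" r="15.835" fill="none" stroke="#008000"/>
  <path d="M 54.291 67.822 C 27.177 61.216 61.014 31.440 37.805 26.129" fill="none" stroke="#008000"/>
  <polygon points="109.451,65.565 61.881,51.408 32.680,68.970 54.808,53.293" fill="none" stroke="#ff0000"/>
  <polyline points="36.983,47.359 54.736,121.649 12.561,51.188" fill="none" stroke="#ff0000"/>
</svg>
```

(Gcodetools for Inkscape — laser output)
G21
G90
G00 X34.932 Y93.291
M3 S808
G01 X25.893 Y110.544 F918
G01 X43.146 Y119.583
G01 X52.185 Y102.330
G01 X34.932 Y93.291
M5
G00 X14.516 Y122.250
M3 S204
G01 X48.573 Y122.250 F3285
G01 X48.573 Y93.059
G01 X14.516 Y93.059
G01 X14.516 Y122.250
M5
G00 X25.168 Y124.035
M3 S407
G01 X65.949 Y68.489 F2077
G01 X84.944 Y90.415
G01 X112.755 Y95.212
G01 X25.168 Y124.035
M5
G00 X70.748 Y110.225
M3 S808
G01 X71.072 Y103.651 F918
G01 X65.880 Y89.539
G01 X55.172 Y67.891
G01 X38.947 Y38.706
M5
G00 X57.581 Y55.322
M3 S204
G01 X52.943 Y66.519 F3285
G01 X41.746 Y71.157
G01 X30.549 Y66.519
G01 X25.911 Y55.322
G01 X30.549 Y44.125
G01 X41.746 Y39.487
G01 X52.943 Y44.125
G01 X57.581 Y55.322
M5
G00 X54.291 Y67.675
M3 S204
G01 X43.540 Y76.230 F3285
G01 X44.584 Y89.007
G01 X46.359 Y101.542
G01 X37.805 Y109.368
M5
G00 X109.451 Y69.932
M3 S808
G01 X61.881 Y84.089 F918
G01 X32.680 Y66.527
G01 X54.808 Y82.204
G01 X109.451 Y69.932
M5
G00 X36.983 Y88.138
M3 S808
G01 X54.736 Y13.848 F918
G01 X12.561 Y84.309
M5
G00 X0.000 Y0.000

1 u = 1 mm; y_m = 135.497 − y.

[1] `<path>` regular polygon, #ff0000→cut S808 F918: (34.932,93.291) → (25.893,110.544) → (43.146,119.583) → (52.185,102.330) → (34.932,93.291) (closed)

[2] `<path>` rectangle, #008000→engrave S204 F3285: (14.516,122.250) → (48.573,122.250) → (48.573,93.059) → (14.516,93.059) → (14.516,122.250) (closed)

[3] `<path>` closed polygon, #0000ff→score S407 F2077: (25.168,124.035) → (65.949,68.489) → (84.944,90.415) → (112.755,95.212) → (25.168,124.035) (closed)

[4] `<path>` quadratic bezier, #ff0000→cut S808 F918: (70.748,110.225) → (71.072,103.651) → (65.880,89.539) → (55.172,67.891) → (38.947,38.706)

[5] `<circle>` circle, #008000→engrave S204 F3285: (57.581,55.322) → (52.943,66.519) → (41.746,71.157) → (30.549,66.519) → (25.911,55.322) → (30.549,44.125) → (41.746,39.487) → (52.943,44.125) → (57.581,55.322) (closed)

[6] `<path>` cubic bezier, #008000→engrave S204 F3285: (54.291,67.675) → (43.540,76.230) → (44.584,89.007) → (46.359,101.542) → (37.805,109.368)

[7] `<polygon>` closed polygon, #ff0000→cut S808 F918: (109.451,69.932) → (61.881,84.089) → (32.680,66.527) → (54.808,82.204) → (109.451,69.932) (closed)

[8] `<polyline>` open polyline, #ff0000→cut S808 F918: (36.983,88.138) → (54.736,13.848) → (12.561,84.309)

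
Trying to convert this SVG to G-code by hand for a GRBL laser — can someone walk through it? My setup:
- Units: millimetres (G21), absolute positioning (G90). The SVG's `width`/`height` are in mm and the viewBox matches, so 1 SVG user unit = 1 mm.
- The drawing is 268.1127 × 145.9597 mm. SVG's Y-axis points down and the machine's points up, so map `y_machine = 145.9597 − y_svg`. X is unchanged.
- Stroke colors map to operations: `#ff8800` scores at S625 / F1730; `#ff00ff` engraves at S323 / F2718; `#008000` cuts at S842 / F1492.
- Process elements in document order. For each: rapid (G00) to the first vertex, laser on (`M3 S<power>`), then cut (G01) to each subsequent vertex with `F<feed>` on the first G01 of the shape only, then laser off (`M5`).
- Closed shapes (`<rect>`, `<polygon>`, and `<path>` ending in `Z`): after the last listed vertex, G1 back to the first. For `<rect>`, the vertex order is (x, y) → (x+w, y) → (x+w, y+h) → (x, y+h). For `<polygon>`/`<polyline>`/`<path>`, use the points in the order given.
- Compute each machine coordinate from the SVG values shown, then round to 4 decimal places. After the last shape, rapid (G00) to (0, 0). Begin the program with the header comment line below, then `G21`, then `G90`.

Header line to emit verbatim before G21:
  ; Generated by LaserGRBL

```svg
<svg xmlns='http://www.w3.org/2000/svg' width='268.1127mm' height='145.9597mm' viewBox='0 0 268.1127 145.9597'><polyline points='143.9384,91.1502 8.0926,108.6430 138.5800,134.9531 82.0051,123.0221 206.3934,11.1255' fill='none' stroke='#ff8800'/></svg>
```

; Generated by LaserGRBL
G21
G90
G00 X143.9384 Y54.8095
M3 S625
G01 X8.0926 Y37.3167 F1730
G01 X138.5800 Y11.0066
G01 X82.0051 Y22.9376
G01 X206.3934 Y134.8342
M5
G00 X0.0000 Y0.0000

Since the viewBox matches the mm dimensions, user units are millimetres directly. The only transform is the Y-flip y_m = 145.9597 − y_svg.

Shape 1 is a open polyline drawn with `<polyline>`. Its stroke #ff8800 means score at S625, F1730. After flipping Y the toolpath is (143.9384,54.8095) → (8.0926,37.3167) → (138.5800,11.0066) → (82.0051,22.9376) → (206.3934,134.8342).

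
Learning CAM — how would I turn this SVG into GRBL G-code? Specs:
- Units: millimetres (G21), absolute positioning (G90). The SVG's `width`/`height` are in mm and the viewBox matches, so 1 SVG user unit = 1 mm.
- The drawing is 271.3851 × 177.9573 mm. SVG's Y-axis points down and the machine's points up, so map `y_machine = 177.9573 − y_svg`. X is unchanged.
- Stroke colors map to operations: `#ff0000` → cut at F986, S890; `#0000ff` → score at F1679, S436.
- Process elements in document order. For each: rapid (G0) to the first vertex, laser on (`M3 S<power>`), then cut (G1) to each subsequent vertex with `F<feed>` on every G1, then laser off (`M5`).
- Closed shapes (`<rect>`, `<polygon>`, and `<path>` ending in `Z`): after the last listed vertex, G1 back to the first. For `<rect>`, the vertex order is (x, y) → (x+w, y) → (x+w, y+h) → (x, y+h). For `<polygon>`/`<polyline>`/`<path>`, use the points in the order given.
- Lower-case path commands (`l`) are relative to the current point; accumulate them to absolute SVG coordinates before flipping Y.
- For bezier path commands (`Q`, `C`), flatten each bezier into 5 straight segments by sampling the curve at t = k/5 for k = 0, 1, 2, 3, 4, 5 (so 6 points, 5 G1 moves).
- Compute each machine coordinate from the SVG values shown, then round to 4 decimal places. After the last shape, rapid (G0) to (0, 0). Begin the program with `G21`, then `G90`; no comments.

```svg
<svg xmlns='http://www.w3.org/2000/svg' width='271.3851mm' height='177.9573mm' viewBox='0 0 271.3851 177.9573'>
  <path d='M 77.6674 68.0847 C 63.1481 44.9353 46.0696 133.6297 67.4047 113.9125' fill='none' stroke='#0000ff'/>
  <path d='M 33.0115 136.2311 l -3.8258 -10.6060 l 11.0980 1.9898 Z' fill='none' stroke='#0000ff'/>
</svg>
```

viewBox `0 0 271.3851 177.9573` with mm width/height → 1 unit = 1 mm. Flip: y_m = 177.9573 − y_svg.

**Shape 1** — `<path>` cubic bezier, stroke `#0000ff` → score (S436, F1679). Control points (SVG): P0=(77.6674,68.0847), P1=(63.1481,44.9353), P2=(46.0696,133.6297), P3=(67.4047,113.9125); sampled at t=k/5. Machine vertices: (77.6674,109.8726) → (68.9765,112.1030) → (61.6381,98.0632) → (57.6188,78.3254) → (58.8855,63.4618) → (67.4047,64.0448). Open path.

**Shape 2** — `<path>` regular polygon, stroke `#0000ff` → score (S436, F1679). Machine vertices: (33.0115,41.7262) → (29.1857,52.3322) → (40.2837,50.3424) → (33.0115,41.7262). Closed: final G1 returns to the first vertex.

G21
G90
G0 X77.6674 Y109.8726
M3 S436
G1 X68.9765 Y112.1030 F1679
G1 X61.6381 Y98.0632 F1679
G1 X57.6188 Y78.3254 F1679
G1 X58.8855 Y63.4618 F1679
G1 X67.4047 Y64.0448 F1679
M5
G0 X33.0115 Y41.7262
M3 S436
G1 X29.1857 Y52.3322 F1679
G1 X40.2837 Y50.3424 F1679
G1 X33.0115 Y41.7262 F1679
M5
G0 X0.0000 Y0.0000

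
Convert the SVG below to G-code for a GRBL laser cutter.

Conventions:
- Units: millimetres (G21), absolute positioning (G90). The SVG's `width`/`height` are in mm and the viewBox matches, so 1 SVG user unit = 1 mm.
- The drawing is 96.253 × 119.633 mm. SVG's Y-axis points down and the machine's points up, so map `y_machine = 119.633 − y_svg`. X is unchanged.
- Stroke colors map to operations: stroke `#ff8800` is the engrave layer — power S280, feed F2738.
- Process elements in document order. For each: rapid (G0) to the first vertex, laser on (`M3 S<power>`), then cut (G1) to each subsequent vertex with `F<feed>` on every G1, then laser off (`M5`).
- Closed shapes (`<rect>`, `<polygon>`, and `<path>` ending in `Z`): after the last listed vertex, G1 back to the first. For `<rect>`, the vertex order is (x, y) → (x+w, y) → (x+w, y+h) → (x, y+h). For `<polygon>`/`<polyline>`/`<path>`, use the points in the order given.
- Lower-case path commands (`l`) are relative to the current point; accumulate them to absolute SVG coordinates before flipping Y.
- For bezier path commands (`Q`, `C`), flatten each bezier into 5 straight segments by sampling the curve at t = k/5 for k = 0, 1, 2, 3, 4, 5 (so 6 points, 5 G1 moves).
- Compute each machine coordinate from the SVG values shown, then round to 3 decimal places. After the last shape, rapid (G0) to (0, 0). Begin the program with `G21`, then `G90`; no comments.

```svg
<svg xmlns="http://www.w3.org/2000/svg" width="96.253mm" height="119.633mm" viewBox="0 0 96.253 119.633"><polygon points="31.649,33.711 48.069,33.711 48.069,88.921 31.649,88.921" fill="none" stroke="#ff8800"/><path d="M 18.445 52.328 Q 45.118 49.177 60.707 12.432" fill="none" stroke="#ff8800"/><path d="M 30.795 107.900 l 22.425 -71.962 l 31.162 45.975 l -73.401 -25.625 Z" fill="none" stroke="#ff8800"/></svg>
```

G21
G90
G0 X31.649 Y85.922
M3 S280
G1 X48.069 Y85.922 F2738
G1 X48.069 Y30.712 F2738
G1 X31.649 Y30.712 F2738
G1 X31.649 Y85.922 F2738
M5
G0 X18.445 Y67.305
M3 S280
G1 X28.671 Y69.909 F2738
G1 X38.010 Y75.201 F2738
G1 X46.462 Y83.180 F2738
G1 X54.028 Y93.847 F2738
G1 X60.707 Y107.201 F2738
M5
G0 X30.795 Y11.733
M3 S280
G1 X53.220 Y83.695 F2738
G1 X84.382 Y37.720 F2738
G1 X10.981 Y63.345 F2738
G1 X30.795 Y11.733 F2738
M5
G0 X0.000 Y0.000

Since the viewBox matches the mm dimensions, user units are millimetres directly. The only transform is the Y-flip y_m = 119.633 − y_svg.

Shape 1 is a rectangle drawn with `<polygon>`. Its stroke #ff8800 means engrave at S280, F2738. After flipping Y the toolpath is (31.649,85.922) → (48.069,85.922) → (48.069,30.712) → (31.649,30.712) → (31.649,85.922), returning to the start.

Shape 2 is a quadratic bezier drawn with `<path>`. Its stroke #ff8800 means engrave at S280, F2738. After flipping Y the toolpath is (18.445,67.305) → (28.671,69.909) → (38.010,75.201) → (46.462,83.180) → (54.028,93.847) → (60.707,107.201).

Shape 3 is a closed polygon drawn with `<path>`. Its stroke #ff8800 means engrave at S280, F2738. After flipping Y the toolpath is (30.795,11.733) → (53.220,83.695) → (84.382,37.720) → (10.981,63.345) → (30.795,11.733), returning to the start.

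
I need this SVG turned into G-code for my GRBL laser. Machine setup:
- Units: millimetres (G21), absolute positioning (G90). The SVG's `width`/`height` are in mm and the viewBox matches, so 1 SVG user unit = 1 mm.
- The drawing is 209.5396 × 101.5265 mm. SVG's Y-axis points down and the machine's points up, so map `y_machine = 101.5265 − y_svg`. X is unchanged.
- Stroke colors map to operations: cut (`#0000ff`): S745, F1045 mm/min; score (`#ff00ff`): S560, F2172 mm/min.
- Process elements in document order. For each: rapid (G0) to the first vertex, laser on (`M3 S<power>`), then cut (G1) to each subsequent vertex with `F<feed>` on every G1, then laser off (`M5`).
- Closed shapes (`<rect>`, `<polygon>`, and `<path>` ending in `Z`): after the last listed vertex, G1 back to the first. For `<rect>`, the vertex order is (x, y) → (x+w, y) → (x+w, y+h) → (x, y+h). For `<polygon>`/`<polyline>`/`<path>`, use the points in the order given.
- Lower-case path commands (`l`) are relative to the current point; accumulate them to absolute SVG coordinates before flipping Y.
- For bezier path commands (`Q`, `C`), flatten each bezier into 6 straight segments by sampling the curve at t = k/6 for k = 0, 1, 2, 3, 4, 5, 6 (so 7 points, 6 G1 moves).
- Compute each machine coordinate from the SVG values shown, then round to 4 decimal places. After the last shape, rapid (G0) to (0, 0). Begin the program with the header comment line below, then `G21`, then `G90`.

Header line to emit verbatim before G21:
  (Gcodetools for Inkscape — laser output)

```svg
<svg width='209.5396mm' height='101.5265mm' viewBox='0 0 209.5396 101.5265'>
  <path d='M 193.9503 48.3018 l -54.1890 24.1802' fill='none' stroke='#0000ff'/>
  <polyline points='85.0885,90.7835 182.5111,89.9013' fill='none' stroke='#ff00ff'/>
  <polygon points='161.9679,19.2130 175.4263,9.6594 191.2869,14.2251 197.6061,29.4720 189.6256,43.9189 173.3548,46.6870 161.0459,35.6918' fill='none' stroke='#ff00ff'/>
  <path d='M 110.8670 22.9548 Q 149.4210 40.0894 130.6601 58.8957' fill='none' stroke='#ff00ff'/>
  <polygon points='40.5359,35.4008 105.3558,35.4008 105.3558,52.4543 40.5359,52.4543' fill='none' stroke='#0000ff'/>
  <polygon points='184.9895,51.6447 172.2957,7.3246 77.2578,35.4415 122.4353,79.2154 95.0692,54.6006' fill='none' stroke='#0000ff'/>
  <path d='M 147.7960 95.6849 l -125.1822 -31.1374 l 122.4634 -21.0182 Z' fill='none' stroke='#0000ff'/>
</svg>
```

(Gcodetools for Inkscape — laser output)
G21
G90
G0 X193.9503 Y53.2247
M3 S745
G1 X139.7613 Y29.0445 F1045
M5
G0 X85.0885 Y10.7430
M3 S560
G1 X182.5111 Y11.6252 F2172
M5
G0 X161.9679 Y82.3135
M3 S560
G1 X175.4263 Y91.8671 F2172
G1 X191.2869 Y87.3014 F2172
G1 X197.6061 Y72.0545 F2172
G1 X189.6256 Y57.6076 F2172
G1 X173.3548 Y54.8395 F2172
G1 X161.0459 Y65.8347 F2172
G1 X161.9679 Y82.3135 F2172
M5
G0 X110.8670 Y78.5717
M3 S560
G1 X122.1263 Y72.8137 F2172
G1 X130.2013 Y66.9629 F2172
G1 X135.0923 Y61.0192 F2172
G1 X136.7990 Y54.9826 F2172
G1 X135.3217 Y48.8531 F2172
G1 X130.6601 Y42.6308 F2172
M5
G0 X40.5359 Y66.1257
M3 S745
G1 X105.3558 Y66.1257 F1045
G1 X105.3558 Y49.0722 F1045
G1 X40.5359 Y49.0722 F1045
G1 X40.5359 Y66.1257 F1045
M5
G0 X184.9895 Y49.8818
M3 S745
G1 X172.2957 Y94.2019 F1045
G1 X77.2578 Y66.0850 F1045
G1 X122.4353 Y22.3111 F1045
G1 X95.0692 Y46.9259 F1045
G1 X184.9895 Y49.8818 F1045
M5
G0 X147.7960 Y5.8416
M3 S745
G1 X22.6138 Y36.9790 F1045
G1 X145.0772 Y57.9972 F1045
G1 X147.7960 Y5.8416 F1045
M5
G0 X0.0000 Y0.0000

Since the viewBox matches the mm dimensions, user units are millimetres directly. The only transform is the Y-flip y_m = 101.5265 − y_svg.

Shape 1 is a line segment drawn with `<path>`. Its stroke #0000ff means cut at S745, F1045. After flipping Y the toolpath is (193.9503,53.2247) → (139.7613,29.0445).

Shape 2 is a line segment drawn with `<polyline>`. Its stroke #ff00ff means score at S560, F2172. After flipping Y the toolpath is (85.0885,10.7430) → (182.5111,11.6252).

Shape 3 is a regular polygon drawn with `<polygon>`. Its stroke #ff00ff means score at S560, F2172. After flipping Y the toolpath is (161.9679,82.3135) → (175.4263,91.8671) → (191.2869,87.3014) → (197.6061,72.0545) → (189.6256,57.6076) → (173.3548,54.8395) → (161.0459,65.8347) → (161.9679,82.3135), returning to the start.

Shape 4 is a quadratic bezier drawn with `<path>`. Its stroke #ff00ff means score at S560, F2172. After flipping Y the toolpath is (110.8670,78.5717) → (122.1263,72.8137) → (130.2013,66.9629) → (135.0923,61.0192) → (136.7990,54.9826) → (135.3217,48.8531) → (130.6601,42.6308).

Shape 5 is a rectangle drawn with `<polygon>`. Its stroke #0000ff means cut at S745, F1045. After flipping Y the toolpath is (40.5359,66.1257) → (105.3558,66.1257) → (105.3558,49.0722) → (40.5359,49.0722) → (40.5359,66.1257), returning to the start.

Shape 6 is a closed polygon drawn with `<polygon>`. Its stroke #0000ff means cut at S745, F1045. After flipping Y the toolpath is (184.9895,49.8818) → (172.2957,94.2019) → (77.2578,66.0850) → (122.4353,22.3111) → (95.0692,46.9259) → (184.9895,49.8818), returning to the start.

Shape 7 is a closed polygon drawn with `<path>`. Its stroke #0000ff means cut at S745, F1045. After flipping Y the toolpath is (147.7960,5.8416) → (22.6138,36.9790) → (145.0772,57.9972) → (147.7960,5.8416), returning to the start.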